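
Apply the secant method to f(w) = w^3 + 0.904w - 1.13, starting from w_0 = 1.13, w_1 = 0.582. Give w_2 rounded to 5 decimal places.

f(w_0) = 1.334417, f(w_1) = -0.406735
w_2 = 0.582000 - (-0.406735)·(0.582000 - 1.130000)/(-0.406735 - (1.334417)) = 0.710013; f(w_2) = -0.130217

0.71001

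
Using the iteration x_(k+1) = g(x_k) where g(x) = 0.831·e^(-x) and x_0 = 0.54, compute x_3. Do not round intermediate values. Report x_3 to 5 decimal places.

x_1 = g(0.540000) = 0.484264
x_2 = g(0.484264) = 0.512021
x_3 = g(0.512021) = 0.498004

0.49800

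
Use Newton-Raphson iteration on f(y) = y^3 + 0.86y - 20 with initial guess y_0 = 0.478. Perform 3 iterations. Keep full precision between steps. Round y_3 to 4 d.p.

5.8957

f'(y) = 3y^2 + 0.86
y_0 = 0.478000: f = -19.479705, f' = 1.545452 → y_1 = 0.478000 - (-19.479705)/(1.545452) = 13.082536
y_1 = 13.082536: f = 2230.362730, f' = 514.318208 → y_2 = 13.082536 - (2230.362730)/(514.318208) = 8.745993
y_2 = 8.745993: f = 656.523517, f' = 230.337186 → y_3 = 8.745993 - (656.523517)/(230.337186) = 5.895722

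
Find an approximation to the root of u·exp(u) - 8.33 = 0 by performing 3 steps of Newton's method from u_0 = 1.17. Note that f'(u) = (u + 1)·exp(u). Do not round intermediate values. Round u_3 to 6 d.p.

1.631154

u_0 = 1.170000: f = -4.560269, f' = 6.991724 → u_1 = 1.170000 - (-4.560269)/(6.991724) = 1.822238
u_1 = 1.822238: f = 2.941794, f' = 17.457481 → u_2 = 1.822238 - (2.941794)/(17.457481) = 1.653726
u_2 = 1.653726: f = 0.313064, f' = 13.869481 → u_3 = 1.653726 - (0.313064)/(13.869481) = 1.631154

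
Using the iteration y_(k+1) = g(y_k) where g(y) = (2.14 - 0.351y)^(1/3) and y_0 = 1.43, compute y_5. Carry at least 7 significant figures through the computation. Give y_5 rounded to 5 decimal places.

1.19803

y_1 = g(1.430000) = 1.178811
y_2 = g(1.178811) = 1.199592
y_3 = g(1.199592) = 1.197900
y_4 = g(1.197900) = 1.198038
y_5 = g(1.198038) = 1.198027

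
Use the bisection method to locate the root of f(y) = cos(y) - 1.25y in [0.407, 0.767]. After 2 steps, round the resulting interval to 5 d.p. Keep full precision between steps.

[0.58700, 0.67700]

f(0.407000) = 0.409563, f(0.767000) = -0.238754 (opposite signs)
step 1: m = 0.587000, f(m) = 0.098856 > 0 → root in [0.587000, 0.767000]
step 2: m = 0.677000, f(m) = -0.066794 < 0 → root in [0.587000, 0.677000]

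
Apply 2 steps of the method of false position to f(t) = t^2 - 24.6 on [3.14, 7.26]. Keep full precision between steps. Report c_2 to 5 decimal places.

False-position update: c = (a·f(b) − b·f(a))/(f(b) − f(a)); replace the endpoint whose sign matches f(c).
f(3.140000) = -14.740400, f(7.260000) = 28.107600
step 1: c = 4.557346, f(c) = -3.830596 < 0 → new bracket [4.557346, 7.260000]
step 2: c = 4.881496, f(c) = -0.770993 < 0 → new bracket [4.881496, 7.260000]

4.88150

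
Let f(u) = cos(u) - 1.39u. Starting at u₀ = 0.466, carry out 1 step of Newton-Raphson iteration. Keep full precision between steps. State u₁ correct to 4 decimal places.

0.5995

f'(u) = -sin(u) - 1.39
u_0 = 0.466000: f = 0.245633, f' = -1.839316 → u_1 = 0.466000 - (0.245633)/(-1.839316) = 0.599546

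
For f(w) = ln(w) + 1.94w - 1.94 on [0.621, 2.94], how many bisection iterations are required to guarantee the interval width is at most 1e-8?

Initial width b − a = 2.94 − 0.621 = 2.319000.
After n steps the width is (b−a)/2^n; need (b−a)/2^n ≤ 1e-8.
So n ≥ log₂(2.319000/1e-8) = log₂(231900000.0000) ≈ 27.7889.
Hence n = 28.

28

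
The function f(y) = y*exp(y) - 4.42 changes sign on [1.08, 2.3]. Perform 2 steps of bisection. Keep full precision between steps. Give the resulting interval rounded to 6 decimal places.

[1.080000, 1.385000]

f(1.080000) = -1.239746, f(2.300000) = 18.520620 (opposite signs)
step 1: m = 1.690000, f(m) = 4.738922 > 0 → root in [1.080000, 1.690000]
step 2: m = 1.385000, f(m) = 1.112834 > 0 → root in [1.080000, 1.385000]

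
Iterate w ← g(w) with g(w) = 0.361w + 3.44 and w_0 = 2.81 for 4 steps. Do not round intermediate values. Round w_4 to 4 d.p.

w_1 = g(2.810000) = 4.454410
w_2 = g(4.454410) = 5.048042
w_3 = g(5.048042) = 5.262343
w_4 = g(5.262343) = 5.339706

5.3397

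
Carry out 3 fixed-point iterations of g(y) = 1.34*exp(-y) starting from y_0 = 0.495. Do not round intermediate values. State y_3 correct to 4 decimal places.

0.7413

y_1 = g(0.495000) = 0.816825
y_2 = g(0.816825) = 0.592055
y_3 = g(0.592055) = 0.741274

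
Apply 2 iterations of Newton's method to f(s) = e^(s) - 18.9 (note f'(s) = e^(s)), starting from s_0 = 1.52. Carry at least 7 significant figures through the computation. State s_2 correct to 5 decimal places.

3.83371

s_0 = 1.520000: f = -14.327775, f' = 4.572225 → s_1 = 1.520000 - (-14.327775)/(4.572225) = 4.653655
s_1 = 4.653655: f = 86.067908, f' = 104.967908 → s_2 = 4.653655 - (86.067908)/(104.967908) = 3.833710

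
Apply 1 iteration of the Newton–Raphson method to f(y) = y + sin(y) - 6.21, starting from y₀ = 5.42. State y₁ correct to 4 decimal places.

f'(y) = 1 + cos(y)
y_0 = 5.420000: f = -1.549917, f' = 1.650020 → y_1 = 5.420000 - (-1.549917)/(1.650020) = 6.359332

6.3593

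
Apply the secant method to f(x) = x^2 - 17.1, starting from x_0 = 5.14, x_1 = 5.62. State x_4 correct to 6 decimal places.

f(x_0) = 9.319600, f(x_1) = 14.484400
x_2 = 5.620000 - (14.484400)·(5.620000 - 5.140000)/(14.484400 - (9.319600)) = 4.273866; f(x_2) = 1.165932
x_3 = 4.273866 - (1.165932)·(4.273866 - 5.620000)/(1.165932 - (14.484400)) = 4.156022; f(x_3) = 0.172521
x_4 = 4.156022 - (0.172521)·(4.156022 - 4.273866)/(0.172521 - (1.165932)) = 4.135557; f(x_4) = 0.002831

4.135557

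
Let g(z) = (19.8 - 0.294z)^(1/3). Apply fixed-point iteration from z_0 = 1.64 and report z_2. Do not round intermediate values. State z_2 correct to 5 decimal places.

z_1 = g(1.640000) = 2.683199
z_2 = g(2.683199) = 2.668923

2.66892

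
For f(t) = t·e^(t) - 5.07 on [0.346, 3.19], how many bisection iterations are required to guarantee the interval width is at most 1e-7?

25

Initial width b − a = 3.19 − 0.346 = 2.844000.
After n steps the width is (b−a)/2^n; need (b−a)/2^n ≤ 1e-7.
So n ≥ log₂(2.844000/1e-7) = log₂(28440000.0000) ≈ 24.7614.
Hence n = 25.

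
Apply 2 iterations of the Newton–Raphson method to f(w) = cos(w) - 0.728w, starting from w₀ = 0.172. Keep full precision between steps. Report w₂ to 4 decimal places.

Newton update: w ← w − f(w)/f'(w).
f'(w) = -sin(w) - 0.728
w_0 = 0.172000: f = 0.860028, f' = -0.899153 → w_1 = 0.172000 - (0.860028)/(-0.899153) = 1.128487
w_1 = 1.128487: f = -0.393511, f' = -1.631766 → w_2 = 1.128487 - (-0.393511)/(-1.631766) = 0.887331

0.8873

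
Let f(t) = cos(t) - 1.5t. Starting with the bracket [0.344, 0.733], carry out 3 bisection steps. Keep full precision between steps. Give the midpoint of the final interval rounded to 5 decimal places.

f(0.344000) = 0.425413, f(0.733000) = -0.356330 (opposite signs)
step 1: m = 0.538500, f(m) = 0.050729 > 0 → root in [0.538500, 0.733000]
step 2: m = 0.635750, f(m) = -0.148998 < 0 → root in [0.538500, 0.635750]
step 3: m = 0.587125, f(m) = -0.048151 < 0 → root in [0.538500, 0.587125]
Midpoint of [0.538500, 0.587125] = 0.562812

0.56281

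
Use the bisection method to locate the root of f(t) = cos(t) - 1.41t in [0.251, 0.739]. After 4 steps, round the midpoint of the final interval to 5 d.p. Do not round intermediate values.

f(0.251000) = 0.614755, f(0.739000) = -0.302848 (opposite signs)
step 1: m = 0.495000, f(m) = 0.182019 > 0 → root in [0.495000, 0.739000]
step 2: m = 0.617000, f(m) = -0.054352 < 0 → root in [0.495000, 0.617000]
step 3: m = 0.556000, f(m) = 0.065413 > 0 → root in [0.556000, 0.617000]
step 4: m = 0.586500, f(m) = 0.005918 > 0 → root in [0.586500, 0.617000]
Midpoint of [0.586500, 0.617000] = 0.601750

0.60175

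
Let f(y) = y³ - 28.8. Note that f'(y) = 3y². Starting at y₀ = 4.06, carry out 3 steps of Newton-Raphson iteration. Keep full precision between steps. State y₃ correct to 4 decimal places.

y_0 = 4.060000: f = 38.123416, f' = 49.450800 → y_1 = 4.060000 - (38.123416)/(49.450800) = 3.289064
y_1 = 3.289064: f = 6.780894, f' = 32.453820 → y_2 = 3.289064 - (6.780894)/(32.453820) = 3.080124
y_2 = 3.080124: f = 0.421639, f' = 28.461490 → y_3 = 3.080124 - (0.421639)/(28.461490) = 3.065310

3.0653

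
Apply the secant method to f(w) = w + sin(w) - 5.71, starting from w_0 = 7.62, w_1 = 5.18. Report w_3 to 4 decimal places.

f(w_0) = 2.882751, f(w_1) = -1.422648
w_2 = 5.180000 - (-1.422648)·(5.180000 - 7.620000)/(-1.422648 - (2.882751)) = 5.986258; f(w_2) = -0.016326
w_3 = 5.986258 - (-0.016326)·(5.986258 - 5.180000)/(-0.016326 - (-1.422648)) = 5.995618; f(w_3) = 0.001997

5.9956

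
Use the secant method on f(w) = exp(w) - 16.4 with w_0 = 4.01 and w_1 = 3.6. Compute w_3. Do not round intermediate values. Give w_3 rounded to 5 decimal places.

2.91577

f(w_0) = 38.746871, f(w_1) = 20.198234
w_2 = 3.600000 - (20.198234)·(3.600000 - 4.010000)/(20.198234 - (38.746871)) = 3.153537; f(w_2) = 7.018755
w_3 = 3.153537 - (7.018755)·(3.153537 - 3.600000)/(7.018755 - (20.198234)) = 2.915773; f(w_3) = 2.063072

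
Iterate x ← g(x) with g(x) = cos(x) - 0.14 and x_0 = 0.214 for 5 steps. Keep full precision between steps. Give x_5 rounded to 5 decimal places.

0.67976

x_1 = g(0.214000) = 0.837189
x_2 = g(0.837189) = 0.529553
x_3 = g(0.529553) = 0.723033
x_4 = g(0.723033) = 0.609802
x_5 = g(0.609802) = 0.679761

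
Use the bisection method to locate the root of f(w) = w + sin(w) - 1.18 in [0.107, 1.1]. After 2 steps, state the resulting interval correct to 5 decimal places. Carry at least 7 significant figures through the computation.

f(0.107000) = -0.966204, f(1.100000) = 0.811207 (opposite signs)
step 1: m = 0.603500, f(m) = -0.008972 < 0 → root in [0.603500, 1.100000]
step 2: m = 0.851750, f(m) = 0.424184 > 0 → root in [0.603500, 0.851750]

[0.60350, 0.85175]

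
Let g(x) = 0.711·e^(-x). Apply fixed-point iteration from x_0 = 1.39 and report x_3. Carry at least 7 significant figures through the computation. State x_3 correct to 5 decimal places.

x_1 = g(1.390000) = 0.177093
x_2 = g(0.177093) = 0.595606
x_3 = g(0.595606) = 0.391923

0.39192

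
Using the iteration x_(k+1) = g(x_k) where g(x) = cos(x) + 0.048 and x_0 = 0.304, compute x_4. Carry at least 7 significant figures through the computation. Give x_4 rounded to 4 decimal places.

0.6845

x_1 = g(0.304000) = 1.002147
x_2 = g(1.002147) = 0.586495
x_3 = g(0.586495) = 0.880886
x_4 = g(0.880886) = 0.684468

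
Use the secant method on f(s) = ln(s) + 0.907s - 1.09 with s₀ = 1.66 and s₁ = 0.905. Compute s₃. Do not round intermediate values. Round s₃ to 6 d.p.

1.099401

f(s_0) = 0.922438, f(s_1) = -0.368985
s_2 = 0.905000 - (-0.368985)·(0.905000 - 1.660000)/(-0.368985 - (0.922438)) = 1.120719; f(s_2) = 0.040462
s_3 = 1.120719 - (0.040462)·(1.120719 - 0.905000)/(0.040462 - (-0.368985)) = 1.099401; f(s_3) = 0.001922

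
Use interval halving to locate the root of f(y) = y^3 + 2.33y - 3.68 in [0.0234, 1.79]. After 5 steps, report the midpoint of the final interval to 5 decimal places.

1.04472

f(0.023400) = -3.625465, f(1.790000) = 6.226039 (opposite signs)
step 1: m = 0.906700, f(m) = -0.821986 < 0 → root in [0.906700, 1.790000]
step 2: m = 1.348350, f(m) = 1.913020 > 0 → root in [0.906700, 1.348350]
step 3: m = 1.127525, f(m) = 0.380570 > 0 → root in [0.906700, 1.127525]
step 4: m = 1.017113, f(m) = -0.257907 < 0 → root in [1.017113, 1.127525]
step 5: m = 1.072319, f(m) = 0.051527 > 0 → root in [1.017113, 1.072319]
Midpoint of [1.017113, 1.072319] = 1.044716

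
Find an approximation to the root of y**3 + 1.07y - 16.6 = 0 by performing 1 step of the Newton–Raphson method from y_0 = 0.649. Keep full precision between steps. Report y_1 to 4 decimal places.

7.3477

Newton update: y ← y − f(y)/f'(y).
f'(y) = 3y**2 + 1.07
y_0 = 0.649000: f = -15.632211, f' = 2.333603 → y_1 = 0.649000 - (-15.632211)/(2.333603) = 7.347745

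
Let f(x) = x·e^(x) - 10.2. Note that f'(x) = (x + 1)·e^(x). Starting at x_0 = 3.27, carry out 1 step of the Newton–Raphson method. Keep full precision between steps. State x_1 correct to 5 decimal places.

x_0 = 3.270000: f = 75.838080, f' = 112.349419 → x_1 = 3.270000 - (75.838080)/(112.349419) = 2.594980

2.59498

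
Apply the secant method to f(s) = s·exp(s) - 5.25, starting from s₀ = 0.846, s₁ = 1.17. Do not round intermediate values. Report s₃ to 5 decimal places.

Secant update: s_(k+1) = s_k − f(s_k)·(s_k − s_(k-1))/(f(s_k) − f(s_(k-1))).
f(s_0) = -3.278560, f(s_1) = -1.480269
s_2 = 1.170000 - (-1.480269)·(1.170000 - 0.846000)/(-1.480269 - (-3.278560)) = 1.436701; f(s_2) = 0.793911
s_3 = 1.436701 - (0.793911)·(1.436701 - 1.170000)/(0.793911 - (-1.480269)) = 1.343597; f(s_3) = -0.100258

1.34360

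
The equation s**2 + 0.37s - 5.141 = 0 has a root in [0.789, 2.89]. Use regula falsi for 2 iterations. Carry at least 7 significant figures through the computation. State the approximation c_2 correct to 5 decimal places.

2.04953

False-position update: c = (a·f(b) − b·f(a))/(f(b) − f(a)); replace the endpoint whose sign matches f(c).
f(0.789000) = -4.226549, f(2.890000) = 4.280400
step 1: c = 1.832850, f(c) = -1.103506 < 0 → new bracket [1.832850, 2.890000]
step 2: c = 2.049528, f(c) = -0.182111 < 0 → new bracket [2.049528, 2.890000]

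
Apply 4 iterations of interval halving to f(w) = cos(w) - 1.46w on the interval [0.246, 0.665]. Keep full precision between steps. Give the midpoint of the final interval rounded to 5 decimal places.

0.57334

f(0.246000) = 0.610734, f(0.665000) = -0.183983 (opposite signs)
step 1: m = 0.455500, f(m) = 0.233011 > 0 → root in [0.455500, 0.665000]
step 2: m = 0.560250, f(m) = 0.029157 > 0 → root in [0.560250, 0.665000]
step 3: m = 0.612625, f(m) = -0.076291 < 0 → root in [0.560250, 0.612625]
step 4: m = 0.586437, f(m) = -0.023281 < 0 → root in [0.560250, 0.586437]
Midpoint of [0.560250, 0.586437] = 0.573344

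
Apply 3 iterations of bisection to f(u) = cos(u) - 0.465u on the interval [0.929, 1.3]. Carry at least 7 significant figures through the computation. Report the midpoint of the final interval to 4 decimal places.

f(0.929000) = 0.166650, f(1.300000) = -0.337001 (opposite signs)
step 1: m = 1.114500, f(m) = -0.077616 < 0 → root in [0.929000, 1.114500]
step 2: m = 1.021750, f(m) = 0.046760 > 0 → root in [1.021750, 1.114500]
step 3: m = 1.068125, f(m) = -0.014910 < 0 → root in [1.021750, 1.068125]
Midpoint of [1.021750, 1.068125] = 1.044938

1.0449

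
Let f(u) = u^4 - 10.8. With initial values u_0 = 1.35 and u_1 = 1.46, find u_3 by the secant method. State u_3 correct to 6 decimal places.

f(u_0) = -7.478494, f(u_1) = -6.256281
u_2 = 1.460000 - (-6.256281)·(1.460000 - 1.350000)/(-6.256281 - (-7.478494)) = 2.023070; f(u_2) = 5.951108
u_3 = 2.023070 - (5.951108)·(2.023070 - 1.460000)/(5.951108 - (-6.256281)) = 1.748573; f(u_3) = -1.451647

1.748573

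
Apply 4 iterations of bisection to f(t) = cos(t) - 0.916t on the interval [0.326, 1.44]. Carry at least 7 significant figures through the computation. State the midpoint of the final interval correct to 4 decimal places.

0.7786

f(0.326000) = 0.648715, f(1.440000) = -1.188616 (opposite signs)
step 1: m = 0.883000, f(m) = -0.173992 < 0 → root in [0.326000, 0.883000]
step 2: m = 0.604500, f(m) = 0.269064 > 0 → root in [0.604500, 0.883000]
step 3: m = 0.743750, f(m) = 0.054660 > 0 → root in [0.743750, 0.883000]
step 4: m = 0.813375, f(m) = -0.058001 < 0 → root in [0.743750, 0.813375]
Midpoint of [0.743750, 0.813375] = 0.778563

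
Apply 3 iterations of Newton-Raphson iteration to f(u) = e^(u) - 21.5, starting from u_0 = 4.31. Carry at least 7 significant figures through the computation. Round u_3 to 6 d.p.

3.074852

Newton update: u ← u − f(u)/f'(u).
f'(u) = e^(u)
u_0 = 4.310000: f = 52.940489, f' = 74.440489 → u_1 = 4.310000 - (52.940489)/(74.440489) = 3.598821
u_1 = 3.598821: f = 15.055122, f' = 36.555122 → u_2 = 3.598821 - (15.055122)/(36.555122) = 3.186974
u_2 = 3.186974: f = 2.715046, f' = 24.215046 → u_3 = 3.186974 - (2.715046)/(24.215046) = 3.074852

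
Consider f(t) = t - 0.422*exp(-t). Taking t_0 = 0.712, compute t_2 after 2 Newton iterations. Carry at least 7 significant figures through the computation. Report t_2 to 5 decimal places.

Newton update: t ← t − f(t)/f'(t).
f'(t) = 1 + 0.422*exp(-t)
t_0 = 0.712000: f = 0.504941, f' = 1.207059 → t_1 = 0.712000 - (0.504941)/(1.207059) = 0.293677
t_1 = 0.293677: f = -0.020931, f' = 1.314608 → t_2 = 0.293677 - (-0.020931)/(1.314608) = 0.309599

0.30960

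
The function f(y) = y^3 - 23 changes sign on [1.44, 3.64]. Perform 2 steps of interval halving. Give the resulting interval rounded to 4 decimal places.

f(1.440000) = -20.014016, f(3.640000) = 25.228544 (opposite signs)
step 1: m = 2.540000, f(m) = -6.612936 < 0 → root in [2.540000, 3.640000]
step 2: m = 3.090000, f(m) = 6.503629 > 0 → root in [2.540000, 3.090000]

[2.5400, 3.0900]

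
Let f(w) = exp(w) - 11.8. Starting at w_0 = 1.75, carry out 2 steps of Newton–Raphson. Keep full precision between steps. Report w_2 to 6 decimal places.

Newton update: w ← w − f(w)/f'(w).
f'(w) = exp(w)
w_0 = 1.750000: f = -6.045397, f' = 5.754603 → w_1 = 1.750000 - (-6.045397)/(5.754603) = 2.800533
w_1 = 2.800533: f = 4.653406, f' = 16.453406 → w_2 = 2.800533 - (4.653406)/(16.453406) = 2.517709

2.517709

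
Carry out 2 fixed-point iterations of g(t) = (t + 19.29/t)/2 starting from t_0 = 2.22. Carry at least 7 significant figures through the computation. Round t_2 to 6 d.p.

4.495531

t_1 = g(2.220000) = 5.454595
t_2 = g(5.454595) = 4.495531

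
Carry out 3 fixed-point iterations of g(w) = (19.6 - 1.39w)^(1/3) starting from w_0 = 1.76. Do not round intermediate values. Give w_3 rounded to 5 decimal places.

w_1 = g(1.760000) = 2.579002
w_2 = g(2.579002) = 2.520639
w_3 = g(2.520639) = 2.524888

2.52489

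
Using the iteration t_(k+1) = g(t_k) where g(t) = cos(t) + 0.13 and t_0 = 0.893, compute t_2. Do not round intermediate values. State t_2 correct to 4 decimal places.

t_1 = g(0.893000) = 0.757078
t_2 = g(0.757078) = 0.856846

0.8568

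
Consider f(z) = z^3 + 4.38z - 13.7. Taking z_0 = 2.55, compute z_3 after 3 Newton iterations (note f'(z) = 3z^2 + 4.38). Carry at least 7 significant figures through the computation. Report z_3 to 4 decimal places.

z_0 = 2.550000: f = 14.050375, f' = 23.887500 → z_1 = 2.550000 - (14.050375)/(23.887500) = 1.961811
z_1 = 1.961811: f = 2.443152, f' = 15.926102 → z_2 = 1.961811 - (2.443152)/(15.926102) = 1.808405
z_2 = 1.808405: f = 0.134893, f' = 14.190986 → z_3 = 1.808405 - (0.134893)/(14.190986) = 1.798899

1.7989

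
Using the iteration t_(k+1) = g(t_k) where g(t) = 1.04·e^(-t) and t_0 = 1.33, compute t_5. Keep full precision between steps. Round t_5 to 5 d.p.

0.54365

t_1 = g(1.330000) = 0.275056
t_2 = g(0.275056) = 0.789910
t_3 = g(0.789910) = 0.472041
t_4 = g(0.472041) = 0.648677
t_5 = g(0.648677) = 0.543646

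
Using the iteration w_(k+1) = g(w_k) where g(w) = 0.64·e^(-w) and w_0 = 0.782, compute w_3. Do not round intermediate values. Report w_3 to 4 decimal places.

0.3970

w_1 = g(0.782000) = 0.292794
w_2 = g(0.292794) = 0.477553
w_3 = g(0.477553) = 0.396992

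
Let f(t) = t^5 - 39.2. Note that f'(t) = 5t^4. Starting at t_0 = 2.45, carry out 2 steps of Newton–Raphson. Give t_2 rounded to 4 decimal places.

2.0907

t_0 = 2.450000: f = 49.073515, f' = 180.150031 → t_1 = 2.450000 - (49.073515)/(180.150031) = 2.177596
t_1 = 2.177596: f = 9.765135, f' = 112.429317 → t_2 = 2.177596 - (9.765135)/(112.429317) = 2.090741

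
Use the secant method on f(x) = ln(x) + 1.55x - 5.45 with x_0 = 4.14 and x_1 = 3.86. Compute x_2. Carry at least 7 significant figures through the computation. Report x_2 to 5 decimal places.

f(x_0) = 2.387696, f(x_1) = 1.883667
x_2 = 3.860000 - (1.883667)·(3.860000 - 4.140000)/(1.883667 - (2.387696)) = 2.813578; f(x_2) = -0.054498

2.81358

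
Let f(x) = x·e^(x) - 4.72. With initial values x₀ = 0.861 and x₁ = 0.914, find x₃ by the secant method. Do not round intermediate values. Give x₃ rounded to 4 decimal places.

1.2503

f(x_0) = -2.683283, f(x_1) = -2.440228
x_2 = 0.914000 - (-2.440228)·(0.914000 - 0.861000)/(-2.440228 - (-2.683283)) = 1.446111; f(x_2) = 1.421011
x_3 = 1.446111 - (1.421011)·(1.446111 - 0.914000)/(1.421011 - (-2.440228)) = 1.250284; f(x_3) = -0.354840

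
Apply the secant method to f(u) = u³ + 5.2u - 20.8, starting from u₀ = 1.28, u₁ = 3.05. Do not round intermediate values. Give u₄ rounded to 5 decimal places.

2.13945

Secant update: u_(k+1) = u_k − f(u_k)·(u_k − u_(k-1))/(f(u_k) − f(u_(k-1))).
f(u_0) = -12.046848, f(u_1) = 23.432625
u_2 = 3.050000 - (23.432625)·(3.050000 - 1.280000)/(23.432625 - (-12.046848)) = 1.880993; f(u_2) = -4.363627
u_3 = 1.880993 - (-4.363627)·(1.880993 - 3.050000)/(-4.363627 - (23.432625)) = 2.064511; f(u_3) = -1.265171
u_4 = 2.064511 - (-1.265171)·(2.064511 - 1.880993)/(-1.265171 - (-4.363627)) = 2.139446; f(u_4) = 0.117847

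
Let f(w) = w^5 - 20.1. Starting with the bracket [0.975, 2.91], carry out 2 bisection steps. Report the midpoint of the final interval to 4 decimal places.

1.7006

f(0.975000) = -19.218904, f(2.910000) = 188.572368 (opposite signs)
step 1: m = 1.942500, f(m) = 7.557004 > 0 → root in [0.975000, 1.942500]
step 2: m = 1.458750, f(m) = -13.494521 < 0 → root in [1.458750, 1.942500]
Midpoint of [1.458750, 1.942500] = 1.700625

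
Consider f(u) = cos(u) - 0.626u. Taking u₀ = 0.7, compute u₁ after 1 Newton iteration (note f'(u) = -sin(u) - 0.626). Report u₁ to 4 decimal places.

0.9572

u_0 = 0.700000: f = 0.326642, f' = -1.270218 → u_1 = 0.700000 - (0.326642)/(-1.270218) = 0.957154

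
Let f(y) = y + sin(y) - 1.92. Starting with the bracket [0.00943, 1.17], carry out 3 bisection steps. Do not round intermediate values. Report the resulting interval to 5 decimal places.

f(0.009430) = -1.901140, f(1.170000) = 0.170751 (opposite signs)
step 1: m = 0.589715, f(m) = -0.774161 < 0 → root in [0.589715, 1.170000]
step 2: m = 0.879857, f(m) = -0.269494 < 0 → root in [0.879857, 1.170000]
step 3: m = 1.024929, f(m) = -0.040394 < 0 → root in [1.024929, 1.170000]

[1.02493, 1.17000]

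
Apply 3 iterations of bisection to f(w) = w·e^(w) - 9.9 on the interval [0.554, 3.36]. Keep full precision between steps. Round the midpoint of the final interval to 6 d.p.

f(0.554000) = -8.935929, f(3.360000) = 86.831681 (opposite signs)
step 1: m = 1.957000, f(m) = 3.951765 > 0 → root in [0.554000, 1.957000]
step 2: m = 1.255500, f(m) = -5.493706 < 0 → root in [1.255500, 1.957000]
step 3: m = 1.606250, f(m) = -1.894312 < 0 → root in [1.606250, 1.957000]
Midpoint of [1.606250, 1.957000] = 1.781625

1.781625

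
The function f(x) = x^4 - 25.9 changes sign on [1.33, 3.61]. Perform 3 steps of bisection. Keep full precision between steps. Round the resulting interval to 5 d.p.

[2.18500, 2.47000]

f(1.330000) = -22.770993, f(3.610000) = 143.935630 (opposite signs)
step 1: m = 2.470000, f(m) = 11.320981 > 0 → root in [1.330000, 2.470000]
step 2: m = 1.900000, f(m) = -12.867900 < 0 → root in [1.900000, 2.470000]
step 3: m = 2.185000, f(m) = -3.106776 < 0 → root in [2.185000, 2.470000]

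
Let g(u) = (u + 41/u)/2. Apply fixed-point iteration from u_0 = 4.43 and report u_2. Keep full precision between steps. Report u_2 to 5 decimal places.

6.41723

u_1 = g(4.430000) = 6.842540
u_2 = g(6.842540) = 6.417233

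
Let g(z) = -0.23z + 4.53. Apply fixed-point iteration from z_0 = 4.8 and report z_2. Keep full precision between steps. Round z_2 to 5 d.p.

z_1 = g(4.800000) = 3.426000
z_2 = g(3.426000) = 3.742020

3.74202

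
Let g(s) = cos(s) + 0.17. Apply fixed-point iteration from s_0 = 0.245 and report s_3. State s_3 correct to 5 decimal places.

s_1 = g(0.245000) = 1.140137
s_2 = g(1.140137) = 0.587470
s_3 = g(0.587470) = 1.002346

1.00235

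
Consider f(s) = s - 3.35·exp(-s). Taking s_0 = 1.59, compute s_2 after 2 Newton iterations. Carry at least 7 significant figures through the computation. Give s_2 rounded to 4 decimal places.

f'(s) = 1 + 3.35·exp(-s)
s_0 = 1.590000: f = 0.906849, f' = 1.683151 → s_1 = 1.590000 - (0.906849)/(1.683151) = 1.051219
s_1 = 1.051219: f = -0.119644, f' = 2.170863 → s_2 = 1.051219 - (-0.119644)/(2.170863) = 1.106333

1.1063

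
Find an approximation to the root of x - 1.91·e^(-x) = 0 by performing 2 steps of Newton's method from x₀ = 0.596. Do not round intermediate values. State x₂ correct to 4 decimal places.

f'(x) = 1 + 1.91·e^(-x)
x_0 = 0.596000: f = -0.456432, f' = 2.052432 → x_1 = 0.596000 - (-0.456432)/(2.052432) = 0.818386
x_1 = 0.818386: f = -0.024198, f' = 1.842583 → x_2 = 0.818386 - (-0.024198)/(1.842583) = 0.831518

0.8315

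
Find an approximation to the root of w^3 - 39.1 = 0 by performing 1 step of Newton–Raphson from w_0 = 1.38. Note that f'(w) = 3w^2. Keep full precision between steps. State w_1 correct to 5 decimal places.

w_0 = 1.380000: f = -36.471928, f' = 5.713200 → w_1 = 1.380000 - (-36.471928)/(5.713200) = 7.763800

7.76380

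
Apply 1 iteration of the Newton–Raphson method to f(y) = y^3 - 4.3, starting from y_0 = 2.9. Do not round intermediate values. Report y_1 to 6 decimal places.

2.103765

Newton update: y ← y − f(y)/f'(y).
f'(y) = 3y^2
y_0 = 2.900000: f = 20.089000, f' = 25.230000 → y_1 = 2.900000 - (20.089000)/(25.230000) = 2.103765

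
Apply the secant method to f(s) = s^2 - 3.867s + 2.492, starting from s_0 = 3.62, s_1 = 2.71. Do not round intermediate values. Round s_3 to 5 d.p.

f(s_0) = 1.597860, f(s_1) = -0.643470
s_2 = 2.710000 - (-0.643470)·(2.710000 - 3.620000)/(-0.643470 - (1.597860)) = 2.971255; f(s_2) = -0.169488
s_3 = 2.971255 - (-0.169488)·(2.971255 - 2.710000)/(-0.169488 - (-0.643470)) = 3.064675; f(s_3) = 0.033134

3.06467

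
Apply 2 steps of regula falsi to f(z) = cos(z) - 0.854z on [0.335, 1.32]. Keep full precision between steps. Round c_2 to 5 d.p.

False-position update: c = (a·f(b) − b·f(a))/(f(b) − f(a)); replace the endpoint whose sign matches f(c).
f(0.335000) = 0.658320, f(1.320000) = -0.879105
step 1: c = 0.756774, f(c) = 0.080770 > 0 → new bracket [0.756774, 1.320000]
step 2: c = 0.804167, f(c) = 0.006952 > 0 → new bracket [0.804167, 1.320000]

0.80417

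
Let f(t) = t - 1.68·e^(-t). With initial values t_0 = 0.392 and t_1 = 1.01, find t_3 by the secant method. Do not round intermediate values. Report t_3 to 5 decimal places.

f(t_0) = -0.743183, f(t_1) = 0.398112
t_2 = 1.010000 - (0.398112)·(1.010000 - 0.392000)/(0.398112 - (-0.743183)) = 0.794426; f(t_2) = 0.035334
t_3 = 0.794426 - (0.035334)·(0.794426 - 1.010000)/(0.035334 - (0.398112)) = 0.773429; f(t_3) = -0.001769

0.77343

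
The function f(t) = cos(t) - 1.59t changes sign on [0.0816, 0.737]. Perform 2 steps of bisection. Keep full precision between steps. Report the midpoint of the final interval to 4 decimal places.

f(0.081600) = 0.866929, f(0.737000) = -0.431342 (opposite signs)
step 1: m = 0.409300, f(m) = 0.266613 > 0 → root in [0.409300, 0.737000]
step 2: m = 0.573150, f(m) = -0.071112 < 0 → root in [0.409300, 0.573150]
Midpoint of [0.409300, 0.573150] = 0.491225

0.4912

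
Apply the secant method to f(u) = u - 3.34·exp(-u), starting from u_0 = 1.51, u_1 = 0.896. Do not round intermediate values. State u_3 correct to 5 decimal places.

1.10681

f(u_0) = 0.772161, f(u_1) = -0.467385
u_2 = 0.896000 - (-0.467385)·(0.896000 - 1.510000)/(-0.467385 - (0.772161)) = 1.127516; f(u_2) = 0.045901
u_3 = 1.127516 - (0.045901)·(1.127516 - 0.896000)/(0.045901 - (-0.467385)) = 1.106812; f(u_3) = 0.002571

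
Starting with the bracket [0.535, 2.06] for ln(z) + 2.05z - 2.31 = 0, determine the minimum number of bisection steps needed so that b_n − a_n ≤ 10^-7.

Initial width b − a = 2.06 − 0.535 = 1.525000.
After n steps the width is (b−a)/2^n; need (b−a)/2^n ≤ 10^-7.
So n ≥ log₂(1.525000/10^-7) = log₂(15250000.0000) ≈ 23.8623.
Hence n = 24.

24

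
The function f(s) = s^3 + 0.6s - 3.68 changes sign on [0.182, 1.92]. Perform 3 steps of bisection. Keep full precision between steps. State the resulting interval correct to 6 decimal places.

[1.268250, 1.485500]

f(0.182000) = -3.564771, f(1.920000) = 4.549888 (opposite signs)
step 1: m = 1.051000, f(m) = -1.888464 < 0 → root in [1.051000, 1.920000]
step 2: m = 1.485500, f(m) = 0.489368 > 0 → root in [1.051000, 1.485500]
step 3: m = 1.268250, f(m) = -0.879123 < 0 → root in [1.268250, 1.485500]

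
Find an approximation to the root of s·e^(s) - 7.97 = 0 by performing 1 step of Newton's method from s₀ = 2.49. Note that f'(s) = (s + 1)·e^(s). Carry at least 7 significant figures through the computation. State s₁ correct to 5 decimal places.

Newton update: s ← s − f(s)/f'(s).
s_0 = 2.490000: f = 22.062578, f' = 42.093854 → s_1 = 2.490000 - (22.062578)/(42.093854) = 1.965872

1.96587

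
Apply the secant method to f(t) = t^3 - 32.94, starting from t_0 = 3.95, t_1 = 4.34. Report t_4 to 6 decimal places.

3.208485

f(t_0) = 28.689875, f(t_1) = 48.806504
t_2 = 4.340000 - (48.806504)·(4.340000 - 3.950000)/(48.806504 - (28.689875)) = 3.393791; f(t_2) = 6.149063
t_3 = 3.393791 - (6.149063)·(3.393791 - 4.340000)/(6.149063 - (48.806504)) = 3.257395; f(t_3) = 1.622990
t_4 = 3.257395 - (1.622990)·(3.257395 - 3.393791)/(1.622990 - (6.149063)) = 3.208485; f(t_4) = 0.089361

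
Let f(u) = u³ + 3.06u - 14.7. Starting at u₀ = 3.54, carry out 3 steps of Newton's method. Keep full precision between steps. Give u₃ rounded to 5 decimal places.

f'(u) = 3u² + 3.06
u_0 = 3.540000: f = 40.494264, f' = 40.654800 → u_1 = 3.540000 - (40.494264)/(40.654800) = 2.543949
u_1 = 2.543949: f = 9.548094, f' = 22.475026 → u_2 = 2.543949 - (9.548094)/(22.475026) = 2.119118
u_2 = 2.119118: f = 1.300734, f' = 16.531977 → u_3 = 2.119118 - (1.300734)/(16.531977) = 2.040438

2.04044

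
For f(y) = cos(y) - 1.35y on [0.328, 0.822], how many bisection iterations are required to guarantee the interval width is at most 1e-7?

Initial width b − a = 0.822 − 0.328 = 0.494000.
After n steps the width is (b−a)/2^n; need (b−a)/2^n ≤ 1e-7.
So n ≥ log₂(0.494000/1e-7) = log₂(4940000.0000) ≈ 22.2361.
Hence n = 23.

23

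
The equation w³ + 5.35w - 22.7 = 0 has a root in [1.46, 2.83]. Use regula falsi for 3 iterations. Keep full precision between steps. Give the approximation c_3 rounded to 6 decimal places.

f(1.460000) = -11.776864, f(2.830000) = 15.105687
step 1: c = 2.060178, f(c) = -2.933974 < 0 → new bracket [2.060178, 2.830000]
step 2: c = 2.185382, f(c) = -0.571060 < 0 → new bracket [2.185382, 2.830000]
step 3: c = 2.208863, f(c) = -0.105368 < 0 → new bracket [2.208863, 2.830000]

2.208863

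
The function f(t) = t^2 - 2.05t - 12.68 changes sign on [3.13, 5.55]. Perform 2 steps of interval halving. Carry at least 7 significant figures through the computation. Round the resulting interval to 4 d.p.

f(3.130000) = -9.299600, f(5.550000) = 6.745000 (opposite signs)
step 1: m = 4.340000, f(m) = -2.741400 < 0 → root in [4.340000, 5.550000]
step 2: m = 4.945000, f(m) = 1.635775 > 0 → root in [4.340000, 4.945000]

[4.3400, 4.9450]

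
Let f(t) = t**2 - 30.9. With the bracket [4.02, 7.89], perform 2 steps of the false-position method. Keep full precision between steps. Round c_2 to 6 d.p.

5.505371

f(4.020000) = -14.739600, f(7.890000) = 31.352100
step 1: c = 5.257582, f(c) = -3.257833 < 0 → new bracket [5.257582, 7.890000]
step 2: c = 5.505371, f(c) = -0.590886 < 0 → new bracket [5.505371, 7.890000]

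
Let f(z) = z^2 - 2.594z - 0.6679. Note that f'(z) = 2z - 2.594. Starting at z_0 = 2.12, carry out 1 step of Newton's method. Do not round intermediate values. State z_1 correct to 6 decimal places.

z_0 = 2.120000: f = -1.672780, f' = 1.646000 → z_1 = 2.120000 - (-1.672780)/(1.646000) = 3.136270

3.136270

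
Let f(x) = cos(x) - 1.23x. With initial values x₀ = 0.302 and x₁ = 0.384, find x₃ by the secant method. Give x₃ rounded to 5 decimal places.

Secant update: x_(k+1) = x_k − f(x_k)·(x_k − x_(k-1))/(f(x_k) − f(x_(k-1))).
f(x_0) = 0.583284, f(x_1) = 0.454854
x_2 = 0.384000 - (0.454854)·(0.384000 - 0.302000)/(0.454854 - (0.583284)) = 0.674415; f(x_2) = -0.048458
x_3 = 0.674415 - (-0.048458)·(0.674415 - 0.384000)/(-0.048458 - (0.454854)) = 0.646454; f(x_3) = 0.003086

0.64645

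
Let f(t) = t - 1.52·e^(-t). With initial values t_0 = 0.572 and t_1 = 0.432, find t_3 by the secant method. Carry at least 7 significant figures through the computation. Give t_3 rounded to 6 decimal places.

f(t_0) = -0.285881, f(t_1) = -0.554798
t_2 = 0.432000 - (-0.554798)·(0.432000 - 0.572000)/(-0.554798 - (-0.285881)) = 0.720832; f(t_2) = -0.018417
t_3 = 0.720832 - (-0.018417)·(0.720832 - 0.432000)/(-0.018417 - (-0.554798)) = 0.730749; f(t_3) = -0.001205

0.730749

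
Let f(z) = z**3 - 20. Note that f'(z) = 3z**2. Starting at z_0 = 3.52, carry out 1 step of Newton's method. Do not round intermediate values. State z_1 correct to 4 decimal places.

2.8847

z_0 = 3.520000: f = 23.614208, f' = 37.171200 → z_1 = 3.520000 - (23.614208)/(37.171200) = 2.884718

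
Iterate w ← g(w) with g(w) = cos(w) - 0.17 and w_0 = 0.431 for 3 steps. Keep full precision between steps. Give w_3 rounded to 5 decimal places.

w_1 = g(0.431000) = 0.738548
w_2 = g(0.738548) = 0.569447
w_3 = g(0.569447) = 0.672200

0.67220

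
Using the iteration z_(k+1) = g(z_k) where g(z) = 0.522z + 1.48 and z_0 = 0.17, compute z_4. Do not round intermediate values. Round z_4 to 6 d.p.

z_1 = g(0.170000) = 1.568740
z_2 = g(1.568740) = 2.298882
z_3 = g(2.298882) = 2.680017
z_4 = g(2.680017) = 2.878969

2.878969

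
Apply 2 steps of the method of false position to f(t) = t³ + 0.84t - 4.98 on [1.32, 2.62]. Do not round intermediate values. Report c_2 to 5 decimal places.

False-position update: c = (a·f(b) − b·f(a))/(f(b) − f(a)); replace the endpoint whose sign matches f(c).
f(1.320000) = -1.571232, f(2.620000) = 15.205528
step 1: c = 1.441752, f(c) = -0.772033 < 0 → new bracket [1.441752, 2.620000]
step 2: c = 1.498685, f(c) = -0.354976 < 0 → new bracket [1.498685, 2.620000]

1.49868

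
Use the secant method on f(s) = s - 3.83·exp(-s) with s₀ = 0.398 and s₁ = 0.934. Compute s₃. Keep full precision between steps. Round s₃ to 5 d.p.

1.17496

Secant update: s_(k+1) = s_k − f(s_k)·(s_k − s_(k-1))/(f(s_k) − f(s_(k-1))).
f(s_0) = -2.174466, f(s_1) = -0.571108
s_2 = 0.934000 - (-0.571108)·(0.934000 - 0.398000)/(-0.571108 - (-2.174466)) = 1.124921; f(s_2) = -0.118597
s_3 = 1.124921 - (-0.118597)·(1.124921 - 0.934000)/(-0.118597 - (-0.571108)) = 1.174958; f(s_3) = -0.007868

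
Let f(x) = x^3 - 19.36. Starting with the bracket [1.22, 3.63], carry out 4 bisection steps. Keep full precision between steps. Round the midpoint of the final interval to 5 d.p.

2.65094

f(1.220000) = -17.544152, f(3.630000) = 28.472147 (opposite signs)
step 1: m = 2.425000, f(m) = -5.099484 < 0 → root in [2.425000, 3.630000]
step 2: m = 3.027500, f(m) = 8.389327 > 0 → root in [2.425000, 3.027500]
step 3: m = 2.726250, f(m) = 0.902687 > 0 → root in [2.425000, 2.726250]
step 4: m = 2.575625, f(m) = -2.273705 < 0 → root in [2.575625, 2.726250]
Midpoint of [2.575625, 2.726250] = 2.650937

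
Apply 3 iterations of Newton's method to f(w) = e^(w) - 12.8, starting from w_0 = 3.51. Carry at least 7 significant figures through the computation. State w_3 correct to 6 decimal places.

2.550810

f'(w) = e^(w)
w_0 = 3.510000: f = 20.648268, f' = 33.448268 → w_1 = 3.510000 - (20.648268)/(33.448268) = 2.892681
w_1 = 2.892681: f = 5.241605, f' = 18.041605 → w_2 = 2.892681 - (5.241605)/(18.041605) = 2.602152
w_2 = 2.602152: f = 0.692740, f' = 13.492740 → w_3 = 2.602152 - (0.692740)/(13.492740) = 2.550810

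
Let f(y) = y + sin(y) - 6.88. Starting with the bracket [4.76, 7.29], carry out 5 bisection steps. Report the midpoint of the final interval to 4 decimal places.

f(4.760000) = -3.118867, f(7.290000) = 1.255133 (opposite signs)
step 1: m = 6.025000, f(m) = -1.110326 < 0 → root in [6.025000, 7.290000]
step 2: m = 6.657500, f(m) = 0.143135 > 0 → root in [6.025000, 6.657500]
step 3: m = 6.341250, f(m) = -0.480718 < 0 → root in [6.341250, 6.657500]
step 4: m = 6.499375, f(m) = -0.166115 < 0 → root in [6.499375, 6.657500]
step 5: m = 6.578438, f(m) = -0.010581 < 0 → root in [6.578438, 6.657500]
Midpoint of [6.578438, 6.657500] = 6.617969

6.6180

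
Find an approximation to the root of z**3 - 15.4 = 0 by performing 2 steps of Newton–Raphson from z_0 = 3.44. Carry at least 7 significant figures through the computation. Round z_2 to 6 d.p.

f'(z) = 3z**2
z_0 = 3.440000: f = 25.307584, f' = 35.500800 → z_1 = 3.440000 - (25.307584)/(35.500800) = 2.727126
z_1 = 2.727126: f = 4.882234, f' = 22.311655 → z_2 = 2.727126 - (4.882234)/(22.311655) = 2.508306

2.508306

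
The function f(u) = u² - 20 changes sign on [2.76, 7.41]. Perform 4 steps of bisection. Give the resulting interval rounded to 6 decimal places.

[4.213125, 4.503750]

f(2.760000) = -12.382400, f(7.410000) = 34.908100 (opposite signs)
step 1: m = 5.085000, f(m) = 5.857225 > 0 → root in [2.760000, 5.085000]
step 2: m = 3.922500, f(m) = -4.613994 < 0 → root in [3.922500, 5.085000]
step 3: m = 4.503750, f(m) = 0.283764 > 0 → root in [3.922500, 4.503750]
step 4: m = 4.213125, f(m) = -2.249578 < 0 → root in [4.213125, 4.503750]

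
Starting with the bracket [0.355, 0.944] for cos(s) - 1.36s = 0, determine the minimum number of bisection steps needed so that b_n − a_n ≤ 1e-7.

23

Initial width b − a = 0.944 − 0.355 = 0.589000.
After n steps the width is (b−a)/2^n; need (b−a)/2^n ≤ 1e-7.
So n ≥ log₂(0.589000/1e-7) = log₂(5890000.0000) ≈ 22.4898.
Hence n = 23.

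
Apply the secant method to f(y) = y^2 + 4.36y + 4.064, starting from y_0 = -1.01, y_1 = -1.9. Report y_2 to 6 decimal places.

f(y_0) = 0.680500, f(y_1) = -0.610000
y_2 = -1.900000 - (-0.610000)·(-1.900000 - -1.010000)/(-0.610000 - (0.680500)) = -1.479310; f(y_2) = -0.197434

-1.479310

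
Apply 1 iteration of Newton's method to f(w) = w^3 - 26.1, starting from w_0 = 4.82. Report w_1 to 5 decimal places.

3.58781

f'(w) = 3w^2
w_0 = 4.820000: f = 85.880168, f' = 69.697200 → w_1 = 4.820000 - (85.880168)/(69.697200) = 3.587810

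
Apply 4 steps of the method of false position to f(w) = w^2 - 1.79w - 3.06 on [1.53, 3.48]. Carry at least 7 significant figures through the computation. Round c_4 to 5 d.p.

2.85926

False-position update: c = (a·f(b) − b·f(a))/(f(b) − f(a)); replace the endpoint whose sign matches f(c).
f(1.530000) = -3.457800, f(3.480000) = 2.821200
step 1: c = 2.603851, f(c) = -0.940853 < 0 → new bracket [2.603851, 3.480000]
step 2: c = 2.822967, f(c) = -0.143967 < 0 → new bracket [2.822967, 3.480000]
step 3: c = 2.854868, f(c) = -0.019942 < 0 → new bracket [2.854868, 3.480000]
step 4: c = 2.859256, f(c) = -0.002724 < 0 → new bracket [2.859256, 3.480000]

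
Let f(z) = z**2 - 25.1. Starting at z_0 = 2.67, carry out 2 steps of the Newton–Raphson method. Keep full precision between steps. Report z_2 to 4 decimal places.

f'(z) = 2z
z_0 = 2.670000: f = -17.971100, f' = 5.340000 → z_1 = 2.670000 - (-17.971100)/(5.340000) = 6.035375
z_1 = 6.035375: f = 11.325746, f' = 12.070749 → z_2 = 6.035375 - (11.325746)/(12.070749) = 5.097094

5.0971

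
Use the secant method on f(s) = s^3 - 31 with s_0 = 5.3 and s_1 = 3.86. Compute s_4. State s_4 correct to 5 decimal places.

3.14639

f(s_0) = 117.877000, f(s_1) = 26.512456
s_2 = 3.860000 - (26.512456)·(3.860000 - 5.300000)/(26.512456 - (117.877000)) = 3.442136; f(s_2) = 9.783467
s_3 = 3.442136 - (9.783467)·(3.442136 - 3.860000)/(9.783467 - (26.512456)) = 3.197761; f(s_3) = 1.699253
s_4 = 3.197761 - (1.699253)·(3.197761 - 3.442136)/(1.699253 - (9.783467)) = 3.146394; f(s_4) = 0.148665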